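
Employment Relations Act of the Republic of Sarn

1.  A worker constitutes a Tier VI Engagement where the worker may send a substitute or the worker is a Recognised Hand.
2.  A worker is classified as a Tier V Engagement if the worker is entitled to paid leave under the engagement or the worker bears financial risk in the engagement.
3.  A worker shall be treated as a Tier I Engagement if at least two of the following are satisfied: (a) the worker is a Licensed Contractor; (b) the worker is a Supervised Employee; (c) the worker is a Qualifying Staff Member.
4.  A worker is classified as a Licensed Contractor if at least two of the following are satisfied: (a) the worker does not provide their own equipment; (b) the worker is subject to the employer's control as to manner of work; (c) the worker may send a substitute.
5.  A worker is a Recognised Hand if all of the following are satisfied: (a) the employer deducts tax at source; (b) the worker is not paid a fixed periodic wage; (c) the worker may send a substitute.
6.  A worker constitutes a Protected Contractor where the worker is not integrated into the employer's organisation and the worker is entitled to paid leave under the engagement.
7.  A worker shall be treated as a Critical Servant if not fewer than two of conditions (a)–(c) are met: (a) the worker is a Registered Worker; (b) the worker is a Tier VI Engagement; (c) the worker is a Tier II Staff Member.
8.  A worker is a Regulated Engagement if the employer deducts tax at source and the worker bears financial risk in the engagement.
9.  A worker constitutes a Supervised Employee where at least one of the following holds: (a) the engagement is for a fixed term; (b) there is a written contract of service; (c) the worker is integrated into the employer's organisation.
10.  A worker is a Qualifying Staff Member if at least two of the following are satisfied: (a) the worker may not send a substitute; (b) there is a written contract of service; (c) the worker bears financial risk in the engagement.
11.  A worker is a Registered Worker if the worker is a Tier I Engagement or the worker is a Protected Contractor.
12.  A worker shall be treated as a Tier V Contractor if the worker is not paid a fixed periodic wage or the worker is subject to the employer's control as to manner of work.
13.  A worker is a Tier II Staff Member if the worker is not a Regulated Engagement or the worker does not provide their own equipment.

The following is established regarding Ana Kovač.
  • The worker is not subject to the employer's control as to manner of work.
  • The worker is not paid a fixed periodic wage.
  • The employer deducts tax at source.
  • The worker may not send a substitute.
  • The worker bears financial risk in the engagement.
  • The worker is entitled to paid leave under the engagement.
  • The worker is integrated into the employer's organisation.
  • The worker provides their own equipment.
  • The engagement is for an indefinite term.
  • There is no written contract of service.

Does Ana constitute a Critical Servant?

Under paragraph 4: the worker does not provide their own equipment? no; the worker is subject to the employer's control as to manner of work? no; the worker may send a substitute? no — 0 of 3 hold (need ≥2) → not satisfied.
Under paragraph 9: the engagement is for a fixed term? no; or there is a written contract of service? no; or the worker is integrated into the employer's organisation? yes. So the worker is a Supervised Employee.
Under paragraph 10: the worker may not send a substitute? yes; there is a written contract of service? no; the worker bears financial risk in the engagement? yes — 2 of 3 hold (need ≥2) → satisfied.
Under paragraph 3: Licensed Contractor (paragraph 4)? no; Supervised Employee (paragraph 9)? yes; Qualifying Staff Member (paragraph 10)? yes — 2 of 3 hold (need ≥2) → satisfied.
Under paragraph 6: the worker is not integrated into the employer's organisation? no; and the worker is entitled to paid leave under the engagement? yes. So the worker is not a Protected Contractor.
Under paragraph 11: Tier I Engagement (paragraph 3)? yes; or Protected Contractor (paragraph 6)? no. So the worker is a Registered Worker.
Under paragraph 5: the employer deducts tax at source? yes; and the worker is not paid a fixed periodic wage? yes; and the worker may send a substitute? no. So the worker is not a Recognised Hand.
Under paragraph 1: the worker may send a substitute? no; or Recognised Hand (paragraph 5)? no. So the worker is not a Tier VI Engagement.
Under paragraph 8: the employer deducts tax at source? yes; and the worker bears financial risk in the engagement? yes. So the worker is a Regulated Engagement.
Under paragraph 13: not a Regulated Engagement (paragraph 8)? no; or the worker does not provide their own equipment? no. So the worker is not a Tier II Staff Member.
Under paragraph 7: Registered Worker (paragraph 11)? yes; Tier VI Engagement (paragraph 1)? no; Tier II Staff Member (paragraph 13)? no — 1 of 3 hold (need ≥2) → not satisfied.

No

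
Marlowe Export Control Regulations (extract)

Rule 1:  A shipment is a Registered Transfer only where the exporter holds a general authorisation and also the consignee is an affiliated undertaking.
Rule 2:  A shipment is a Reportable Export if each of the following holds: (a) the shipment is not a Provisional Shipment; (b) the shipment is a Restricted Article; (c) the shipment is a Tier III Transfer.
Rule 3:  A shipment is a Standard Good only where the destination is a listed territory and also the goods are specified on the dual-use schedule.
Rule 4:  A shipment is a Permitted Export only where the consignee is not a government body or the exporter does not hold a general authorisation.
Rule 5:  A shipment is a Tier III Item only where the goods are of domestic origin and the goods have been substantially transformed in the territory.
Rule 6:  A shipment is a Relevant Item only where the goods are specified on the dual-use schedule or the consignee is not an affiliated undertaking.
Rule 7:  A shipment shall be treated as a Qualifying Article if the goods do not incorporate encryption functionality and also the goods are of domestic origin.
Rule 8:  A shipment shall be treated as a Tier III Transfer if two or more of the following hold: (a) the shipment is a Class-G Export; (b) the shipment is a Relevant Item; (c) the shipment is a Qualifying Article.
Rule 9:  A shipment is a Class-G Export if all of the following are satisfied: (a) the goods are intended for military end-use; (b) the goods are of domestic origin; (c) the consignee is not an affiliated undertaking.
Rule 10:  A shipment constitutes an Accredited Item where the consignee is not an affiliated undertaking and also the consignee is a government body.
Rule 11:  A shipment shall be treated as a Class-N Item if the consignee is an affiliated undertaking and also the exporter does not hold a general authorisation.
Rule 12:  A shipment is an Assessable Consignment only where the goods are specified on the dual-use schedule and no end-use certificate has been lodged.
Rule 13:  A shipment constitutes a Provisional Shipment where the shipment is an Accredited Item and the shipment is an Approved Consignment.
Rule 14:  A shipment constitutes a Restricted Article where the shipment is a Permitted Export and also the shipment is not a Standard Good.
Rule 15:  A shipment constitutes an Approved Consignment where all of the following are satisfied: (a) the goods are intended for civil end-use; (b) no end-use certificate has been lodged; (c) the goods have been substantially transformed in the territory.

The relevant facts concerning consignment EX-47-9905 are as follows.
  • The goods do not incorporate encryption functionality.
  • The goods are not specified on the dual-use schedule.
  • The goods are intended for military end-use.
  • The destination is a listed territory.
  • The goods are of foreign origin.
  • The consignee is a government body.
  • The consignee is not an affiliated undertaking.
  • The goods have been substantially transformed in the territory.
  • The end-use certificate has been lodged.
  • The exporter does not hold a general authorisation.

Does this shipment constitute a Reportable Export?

Under rule 10: the consignee is not an affiliated undertaking? yes; and the consignee is a government body? yes. So the shipment is an Accredited Item.
Under rule 15: the goods are intended for civil end-use? no; and no end-use certificate has been lodged? no; and the goods have been substantially transformed in the territory? yes. So the shipment is not an Approved Consignment.
Under rule 13: Accredited Item (rule 10)? yes; and Approved Consignment (rule 15)? no. So the shipment is not a Provisional Shipment.
Under rule 4: the consignee is not a government body? no; or the exporter does not hold a general authorisation? yes. So the shipment is a Permitted Export.
Under rule 3: the destination is a listed territory? yes; and the goods are specified on the dual-use schedule? no. So the shipment is not a Standard Good.
Under rule 14: Permitted Export (rule 4)? yes; and not a Standard Good (rule 3)? yes. So the shipment is a Restricted Article.
Under rule 9: the goods are intended for military end-use? yes; and the goods are of domestic origin? no; and the consignee is not an affiliated undertaking? yes. So the shipment is not a Class-G Export.
Under rule 6: the goods are specified on the dual-use schedule? no; or the consignee is not an affiliated undertaking? yes. So the shipment is a Relevant Item.
Under rule 7: the goods do not incorporate encryption functionality? yes; and the goods are of domestic origin? no. So the shipment is not a Qualifying Article.
Under rule 8: Class-G Export (rule 9)? no; Relevant Item (rule 6)? yes; Qualifying Article (rule 7)? no — 1 of 3 hold (need ≥2) → not satisfied.
Under rule 2: not a Provisional Shipment (rule 13)? yes; and Restricted Article (rule 14)? yes; and Tier III Transfer (rule 8)? no. So the shipment is not a Reportable Export.

No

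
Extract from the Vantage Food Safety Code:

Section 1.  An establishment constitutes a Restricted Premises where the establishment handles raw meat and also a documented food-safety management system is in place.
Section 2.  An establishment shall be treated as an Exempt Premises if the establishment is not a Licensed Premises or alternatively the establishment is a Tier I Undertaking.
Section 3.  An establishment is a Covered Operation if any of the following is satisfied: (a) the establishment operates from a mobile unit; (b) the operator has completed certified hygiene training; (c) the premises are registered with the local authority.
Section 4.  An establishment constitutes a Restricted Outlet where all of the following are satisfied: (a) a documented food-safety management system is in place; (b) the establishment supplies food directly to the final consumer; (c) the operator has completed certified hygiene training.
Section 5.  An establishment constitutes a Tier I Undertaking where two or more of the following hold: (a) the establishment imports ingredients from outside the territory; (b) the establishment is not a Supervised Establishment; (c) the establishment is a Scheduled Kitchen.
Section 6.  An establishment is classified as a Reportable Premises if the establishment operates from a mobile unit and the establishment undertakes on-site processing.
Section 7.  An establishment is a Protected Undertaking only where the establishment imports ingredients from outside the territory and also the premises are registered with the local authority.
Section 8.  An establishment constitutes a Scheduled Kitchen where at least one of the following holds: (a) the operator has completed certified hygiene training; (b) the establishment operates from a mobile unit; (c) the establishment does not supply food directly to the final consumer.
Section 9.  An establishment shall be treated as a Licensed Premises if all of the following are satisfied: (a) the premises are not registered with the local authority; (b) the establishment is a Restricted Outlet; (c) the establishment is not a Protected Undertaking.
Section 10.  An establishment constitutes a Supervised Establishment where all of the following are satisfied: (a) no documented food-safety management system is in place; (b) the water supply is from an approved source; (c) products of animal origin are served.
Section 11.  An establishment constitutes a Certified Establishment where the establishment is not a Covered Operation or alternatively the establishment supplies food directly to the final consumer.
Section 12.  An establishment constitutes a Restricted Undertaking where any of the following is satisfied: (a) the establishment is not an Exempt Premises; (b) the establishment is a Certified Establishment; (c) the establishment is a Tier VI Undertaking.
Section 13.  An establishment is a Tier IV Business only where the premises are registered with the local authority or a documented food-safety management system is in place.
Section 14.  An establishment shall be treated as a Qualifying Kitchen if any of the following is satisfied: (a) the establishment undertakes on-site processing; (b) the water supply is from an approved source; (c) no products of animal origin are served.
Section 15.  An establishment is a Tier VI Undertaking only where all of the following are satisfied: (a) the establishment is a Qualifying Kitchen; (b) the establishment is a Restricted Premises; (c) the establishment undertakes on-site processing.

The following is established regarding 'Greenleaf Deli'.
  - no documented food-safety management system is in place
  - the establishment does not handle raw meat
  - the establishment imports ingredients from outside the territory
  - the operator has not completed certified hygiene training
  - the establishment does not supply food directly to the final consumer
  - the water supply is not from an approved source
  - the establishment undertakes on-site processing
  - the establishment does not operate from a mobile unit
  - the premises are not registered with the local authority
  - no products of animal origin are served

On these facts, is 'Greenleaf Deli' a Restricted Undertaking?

section 4 — Restricted Outlet: [a documented food-safety management system is in place? no] AND [the establishment supplies food directly to the final consumer? no] AND [the operator has completed certified hygiene training? no] → not satisfied.
section 7 — Protected Undertaking: [the establishment imports ingredients from outside the territory? yes] AND [the premises are registered with the local authority? no] → not satisfied.
section 9 — Licensed Premises: [the premises are not registered with the local authority? yes] AND [Restricted Outlet (section 4)? no] AND [not a Protected Undertaking (section 7)? yes] → not satisfied.
section 10 — Supervised Establishment: [no documented food-safety management system is in place? yes] AND [the water supply is from an approved source? no] AND [products of animal origin are served? no] → not satisfied.
section 8 — Scheduled Kitchen: [the operator has completed certified hygiene training? no] OR [the establishment operates from a mobile unit? no] OR [the establishment does not supply food directly to the final consumer? yes] → satisfied.
section 5 — Tier I Undertaking: the establishment imports ingredients from outside the territory? yes; not a Supervised Establishment (section 10)? yes; Scheduled Kitchen (section 8)? yes — 3 of 3 hold (need ≥2) → satisfied.
section 2 — Exempt Premises: [not a Licensed Premises (section 9)? yes] OR [Tier I Undertaking (section 5)? yes] → satisfied.
section 3 — Covered Operation: [the establishment operates from a mobile unit? no] OR [the operator has completed certified hygiene training? no] OR [the premises are registered with the local authority? no] → not satisfied.
section 11 — Certified Establishment: [not a Covered Operation (section 3)? yes] OR [the establishment supplies food directly to the final consumer? no] → satisfied.
section 14 — Qualifying Kitchen: [the establishment undertakes on-site processing? yes] OR [the water supply is from an approved source? no] OR [no products of animal origin are served? yes] → satisfied.
section 1 — Restricted Premises: [the establishment handles raw meat? no] AND [a documented food-safety management system is in place? no] → not satisfied.
section 15 — Tier VI Undertaking: [Qualifying Kitchen (section 14)? yes] AND [Restricted Premises (section 1)? no] AND [the establishment undertakes on-site processing? yes] → not satisfied.
section 12 — Restricted Undertaking: [not an Exempt Premises (section 2)? no] OR [Certified Establishment (section 11)? yes] OR [Tier VI Undertaking (section 15)? no] → satisfied.

Yes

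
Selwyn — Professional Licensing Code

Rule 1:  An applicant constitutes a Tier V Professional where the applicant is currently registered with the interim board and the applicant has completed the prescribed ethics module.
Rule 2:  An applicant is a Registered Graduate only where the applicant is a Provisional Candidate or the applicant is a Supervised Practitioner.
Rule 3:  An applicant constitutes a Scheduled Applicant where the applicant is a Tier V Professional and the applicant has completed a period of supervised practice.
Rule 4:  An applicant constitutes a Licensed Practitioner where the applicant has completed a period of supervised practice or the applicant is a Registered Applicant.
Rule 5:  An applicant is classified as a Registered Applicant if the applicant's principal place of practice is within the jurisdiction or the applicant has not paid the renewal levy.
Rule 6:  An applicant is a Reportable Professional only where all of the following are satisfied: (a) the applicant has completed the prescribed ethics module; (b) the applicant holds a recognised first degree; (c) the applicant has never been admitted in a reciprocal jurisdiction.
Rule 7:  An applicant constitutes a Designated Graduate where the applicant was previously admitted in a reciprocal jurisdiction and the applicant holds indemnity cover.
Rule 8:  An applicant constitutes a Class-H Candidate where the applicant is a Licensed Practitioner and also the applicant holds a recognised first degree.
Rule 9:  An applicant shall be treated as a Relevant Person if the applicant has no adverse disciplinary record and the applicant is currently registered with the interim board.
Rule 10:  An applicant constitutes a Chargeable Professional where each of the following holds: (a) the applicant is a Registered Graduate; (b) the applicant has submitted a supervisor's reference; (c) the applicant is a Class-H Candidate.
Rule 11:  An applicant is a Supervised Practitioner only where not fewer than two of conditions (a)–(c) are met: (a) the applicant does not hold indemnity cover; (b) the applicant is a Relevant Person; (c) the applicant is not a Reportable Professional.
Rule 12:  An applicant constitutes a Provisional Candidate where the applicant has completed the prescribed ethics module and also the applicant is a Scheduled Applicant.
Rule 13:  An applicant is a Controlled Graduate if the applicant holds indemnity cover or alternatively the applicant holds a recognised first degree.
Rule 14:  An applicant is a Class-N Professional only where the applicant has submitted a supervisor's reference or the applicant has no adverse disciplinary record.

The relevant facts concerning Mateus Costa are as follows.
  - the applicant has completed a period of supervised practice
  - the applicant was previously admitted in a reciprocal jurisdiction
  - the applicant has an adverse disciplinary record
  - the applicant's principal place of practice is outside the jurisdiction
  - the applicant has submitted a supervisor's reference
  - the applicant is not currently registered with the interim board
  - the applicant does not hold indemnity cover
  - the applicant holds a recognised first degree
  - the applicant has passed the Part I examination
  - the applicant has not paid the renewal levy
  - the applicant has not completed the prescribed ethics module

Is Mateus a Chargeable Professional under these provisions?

rule 1 — Tier V Professional: [the applicant is currently registered with the interim board? no] AND [the applicant has completed the prescribed ethics module? no] → not satisfied.
rule 3 — Scheduled Applicant: [Tier V Professional (rule 1)? no] AND [the applicant has completed a period of supervised practice? yes] → not satisfied.
rule 12 — Provisional Candidate: [the applicant has completed the prescribed ethics module? no] AND [Scheduled Applicant (rule 3)? no] → not satisfied.
rule 9 — Relevant Person: [the applicant has no adverse disciplinary record? no] AND [the applicant is currently registered with the interim board? no] → not satisfied.
rule 6 — Reportable Professional: [the applicant has completed the prescribed ethics module? no] AND [the applicant holds a recognised first degree? yes] AND [the applicant has never been admitted in a reciprocal jurisdiction? no] → not satisfied.
rule 11 — Supervised Practitioner: the applicant does not hold indemnity cover? yes; Relevant Person (rule 9)? no; not a Reportable Professional (rule 6)? yes — 2 of 3 hold (need ≥2) → satisfied.
rule 2 — Registered Graduate: [Provisional Candidate (rule 12)? no] OR [Supervised Practitioner (rule 11)? yes] → satisfied.
rule 5 — Registered Applicant: [the applicant's principal place of practice is within the jurisdiction? no] OR [the applicant has not paid the renewal levy? yes] → satisfied.
rule 4 — Licensed Practitioner: [the applicant has completed a period of supervised practice? yes] OR [Registered Applicant (rule 5)? yes] → satisfied.
rule 8 — Class-H Candidate: [Licensed Practitioner (rule 4)? yes] AND [the applicant holds a recognised first degree? yes] → satisfied.
rule 10 — Chargeable Professional: [Registered Graduate (rule 2)? yes] AND [the applicant has submitted a supervisor's reference? yes] AND [Class-H Candidate (rule 8)? yes] → satisfied.

Yes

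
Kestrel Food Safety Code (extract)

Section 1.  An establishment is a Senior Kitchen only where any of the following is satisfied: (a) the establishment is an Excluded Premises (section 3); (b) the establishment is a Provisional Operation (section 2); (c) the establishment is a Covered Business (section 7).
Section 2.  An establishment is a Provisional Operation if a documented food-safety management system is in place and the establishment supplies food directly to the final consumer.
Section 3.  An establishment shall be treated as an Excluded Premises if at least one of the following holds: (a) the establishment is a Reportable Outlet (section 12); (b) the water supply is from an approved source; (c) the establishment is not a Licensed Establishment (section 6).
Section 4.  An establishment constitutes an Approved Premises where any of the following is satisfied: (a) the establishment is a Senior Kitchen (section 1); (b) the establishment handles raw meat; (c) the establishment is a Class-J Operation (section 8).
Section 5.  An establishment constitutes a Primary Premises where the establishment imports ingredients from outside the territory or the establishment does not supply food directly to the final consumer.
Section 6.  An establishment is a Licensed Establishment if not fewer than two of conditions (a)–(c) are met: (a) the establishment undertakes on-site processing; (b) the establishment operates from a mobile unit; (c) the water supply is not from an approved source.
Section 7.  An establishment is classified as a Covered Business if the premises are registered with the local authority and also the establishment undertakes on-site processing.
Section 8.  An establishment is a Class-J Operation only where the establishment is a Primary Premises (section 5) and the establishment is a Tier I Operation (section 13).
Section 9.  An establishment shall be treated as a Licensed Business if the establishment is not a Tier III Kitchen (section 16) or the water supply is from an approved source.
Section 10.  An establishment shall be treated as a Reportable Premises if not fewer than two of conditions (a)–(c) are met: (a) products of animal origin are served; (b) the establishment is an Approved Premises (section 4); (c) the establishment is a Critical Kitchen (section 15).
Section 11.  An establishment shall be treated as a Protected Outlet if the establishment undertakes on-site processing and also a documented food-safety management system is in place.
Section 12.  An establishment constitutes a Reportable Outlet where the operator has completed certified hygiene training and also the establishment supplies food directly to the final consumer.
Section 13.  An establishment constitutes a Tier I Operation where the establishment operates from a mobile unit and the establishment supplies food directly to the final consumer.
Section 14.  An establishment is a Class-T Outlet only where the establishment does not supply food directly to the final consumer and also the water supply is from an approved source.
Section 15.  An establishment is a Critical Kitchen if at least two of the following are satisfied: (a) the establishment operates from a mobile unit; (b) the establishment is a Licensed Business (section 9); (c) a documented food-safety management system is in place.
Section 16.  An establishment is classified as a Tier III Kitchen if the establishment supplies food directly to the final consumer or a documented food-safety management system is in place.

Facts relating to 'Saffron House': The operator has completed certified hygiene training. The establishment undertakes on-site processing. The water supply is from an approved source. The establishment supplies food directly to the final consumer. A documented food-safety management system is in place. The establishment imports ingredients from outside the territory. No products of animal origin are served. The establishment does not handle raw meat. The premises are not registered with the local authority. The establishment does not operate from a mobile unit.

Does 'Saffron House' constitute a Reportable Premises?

section 12 — Reportable Outlet: [the operator has completed certified hygiene training? yes] AND [the establishment supplies food directly to the final consumer? yes] → satisfied.
section 6 — Licensed Establishment: the establishment undertakes on-site processing? yes; the establishment operates from a mobile unit? no; the water supply is not from an approved source? no — 1 of 3 hold (need ≥2) → not satisfied.
section 3 — Excluded Premises: [Reportable Outlet (section 12)? yes] OR [the water supply is from an approved source? yes] OR [not a Licensed Establishment (section 6)? yes] → satisfied.
section 2 — Provisional Operation: [a documented food-safety management system is in place? yes] AND [the establishment supplies food directly to the final consumer? yes] → satisfied.
section 7 — Covered Business: [the premises are registered with the local authority? no] AND [the establishment undertakes on-site processing? yes] → not satisfied.
section 1 — Senior Kitchen: [Excluded Premises (section 3)? yes] OR [Provisional Operation (section 2)? yes] OR [Covered Business (section 7)? no] → satisfied.
section 5 — Primary Premises: [the establishment imports ingredients from outside the territory? yes] OR [the establishment does not supply food directly to the final consumer? no] → satisfied.
section 13 — Tier I Operation: [the establishment operates from a mobile unit? no] AND [the establishment supplies food directly to the final consumer? yes] → not satisfied.
section 8 — Class-J Operation: [Primary Premises (section 5)? yes] AND [Tier I Operation (section 13)? no] → not satisfied.
section 4 — Approved Premises: [Senior Kitchen (section 1)? yes] OR [the establishment handles raw meat? no] OR [Class-J Operation (section 8)? no] → satisfied.
section 16 — Tier III Kitchen: [the establishment supplies food directly to the final consumer? yes] OR [a documented food-safety management system is in place? yes] → satisfied.
section 9 — Licensed Business: [not a Tier III Kitchen (section 16)? no] OR [the water supply is from an approved source? yes] → satisfied.
section 15 — Critical Kitchen: the establishment operates from a mobile unit? no; Licensed Business (section 9)? yes; a documented food-safety management system is in place? yes — 2 of 3 hold (need ≥2) → satisfied.
section 10 — Reportable Premises: products of animal origin are served? no; Approved Premises (section 4)? yes; Critical Kitchen (section 15)? yes — 2 of 3 hold (need ≥2) → satisfied.

Yes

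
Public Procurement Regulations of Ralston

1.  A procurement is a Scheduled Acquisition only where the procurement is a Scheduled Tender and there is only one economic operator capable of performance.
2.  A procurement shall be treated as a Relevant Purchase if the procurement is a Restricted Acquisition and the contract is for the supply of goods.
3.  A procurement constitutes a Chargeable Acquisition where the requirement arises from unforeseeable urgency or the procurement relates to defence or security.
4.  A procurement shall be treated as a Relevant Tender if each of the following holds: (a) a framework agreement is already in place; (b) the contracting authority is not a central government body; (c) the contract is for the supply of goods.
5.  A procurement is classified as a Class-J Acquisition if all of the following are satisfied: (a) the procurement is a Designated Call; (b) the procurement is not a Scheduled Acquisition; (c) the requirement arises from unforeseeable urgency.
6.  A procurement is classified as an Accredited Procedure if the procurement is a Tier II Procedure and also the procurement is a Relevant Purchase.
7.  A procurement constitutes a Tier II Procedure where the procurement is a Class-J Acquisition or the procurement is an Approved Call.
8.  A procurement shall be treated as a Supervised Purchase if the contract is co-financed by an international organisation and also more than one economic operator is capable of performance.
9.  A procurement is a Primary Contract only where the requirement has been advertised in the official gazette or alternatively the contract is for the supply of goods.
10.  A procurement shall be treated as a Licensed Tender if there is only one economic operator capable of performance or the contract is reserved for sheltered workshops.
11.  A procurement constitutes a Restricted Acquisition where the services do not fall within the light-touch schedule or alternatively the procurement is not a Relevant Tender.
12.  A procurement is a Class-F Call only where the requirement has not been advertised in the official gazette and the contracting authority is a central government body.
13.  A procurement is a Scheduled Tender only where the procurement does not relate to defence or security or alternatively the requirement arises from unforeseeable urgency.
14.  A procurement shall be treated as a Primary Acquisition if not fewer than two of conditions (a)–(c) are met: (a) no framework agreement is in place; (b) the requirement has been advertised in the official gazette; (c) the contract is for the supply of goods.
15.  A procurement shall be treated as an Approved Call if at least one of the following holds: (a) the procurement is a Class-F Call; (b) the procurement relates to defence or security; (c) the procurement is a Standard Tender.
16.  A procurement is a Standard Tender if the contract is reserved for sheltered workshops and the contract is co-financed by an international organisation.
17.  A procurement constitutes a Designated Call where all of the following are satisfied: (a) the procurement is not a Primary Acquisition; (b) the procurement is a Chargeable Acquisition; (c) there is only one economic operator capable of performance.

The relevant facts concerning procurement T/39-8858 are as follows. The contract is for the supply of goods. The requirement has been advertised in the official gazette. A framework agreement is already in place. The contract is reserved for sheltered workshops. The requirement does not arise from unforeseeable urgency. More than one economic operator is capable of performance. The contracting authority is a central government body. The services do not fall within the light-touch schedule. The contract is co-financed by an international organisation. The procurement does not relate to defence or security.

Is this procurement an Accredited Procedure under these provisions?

paragraph 14 — Primary Acquisition: no framework agreement is in place? no; the requirement has been advertised in the official gazette? yes; the contract is for the supply of goods? yes — 2 of 3 hold (need ≥2) → satisfied.
paragraph 3 — Chargeable Acquisition: [the requirement arises from unforeseeable urgency? no] OR [the procurement relates to defence or security? no] → not satisfied.
paragraph 17 — Designated Call: [not a Primary Acquisition (paragraph 14)? no] AND [Chargeable Acquisition (paragraph 3)? no] AND [there is only one economic operator capable of performance? no] → not satisfied.
paragraph 13 — Scheduled Tender: [the procurement does not relate to defence or security? yes] OR [the requirement arises from unforeseeable urgency? no] → satisfied.
paragraph 1 — Scheduled Acquisition: [Scheduled Tender (paragraph 13)? yes] AND [there is only one economic operator capable of performance? no] → not satisfied.
paragraph 5 — Class-J Acquisition: [Designated Call (paragraph 17)? no] AND [not a Scheduled Acquisition (paragraph 1)? yes] AND [the requirement arises from unforeseeable urgency? no] → not satisfied.
paragraph 12 — Class-F Call: [the requirement has not been advertised in the official gazette? no] AND [the contracting authority is a central government body? yes] → not satisfied.
paragraph 16 — Standard Tender: [the contract is reserved for sheltered workshops? yes] AND [the contract is co-financed by an international organisation? yes] → satisfied.
paragraph 15 — Approved Call: [Class-F Call (paragraph 12)? no] OR [the procurement relates to defence or security? no] OR [Standard Tender (paragraph 16)? yes] → satisfied.
paragraph 7 — Tier II Procedure: [Class-J Acquisition (paragraph 5)? no] OR [Approved Call (paragraph 15)? yes] → satisfied.
paragraph 4 — Relevant Tender: [a framework agreement is already in place? yes] AND [the contracting authority is not a central government body? no] AND [the contract is for the supply of goods? yes] → not satisfied.
paragraph 11 — Restricted Acquisition: [the services do not fall within the light-touch schedule? yes] OR [not a Relevant Tender (paragraph 4)? yes] → satisfied.
paragraph 2 — Relevant Purchase: [Restricted Acquisition (paragraph 11)? yes] AND [the contract is for the supply of goods? yes] → satisfied.
paragraph 6 — Accredited Procedure: [Tier II Procedure (paragraph 7)? yes] AND [Relevant Purchase (paragraph 2)? yes] → satisfied.

Yes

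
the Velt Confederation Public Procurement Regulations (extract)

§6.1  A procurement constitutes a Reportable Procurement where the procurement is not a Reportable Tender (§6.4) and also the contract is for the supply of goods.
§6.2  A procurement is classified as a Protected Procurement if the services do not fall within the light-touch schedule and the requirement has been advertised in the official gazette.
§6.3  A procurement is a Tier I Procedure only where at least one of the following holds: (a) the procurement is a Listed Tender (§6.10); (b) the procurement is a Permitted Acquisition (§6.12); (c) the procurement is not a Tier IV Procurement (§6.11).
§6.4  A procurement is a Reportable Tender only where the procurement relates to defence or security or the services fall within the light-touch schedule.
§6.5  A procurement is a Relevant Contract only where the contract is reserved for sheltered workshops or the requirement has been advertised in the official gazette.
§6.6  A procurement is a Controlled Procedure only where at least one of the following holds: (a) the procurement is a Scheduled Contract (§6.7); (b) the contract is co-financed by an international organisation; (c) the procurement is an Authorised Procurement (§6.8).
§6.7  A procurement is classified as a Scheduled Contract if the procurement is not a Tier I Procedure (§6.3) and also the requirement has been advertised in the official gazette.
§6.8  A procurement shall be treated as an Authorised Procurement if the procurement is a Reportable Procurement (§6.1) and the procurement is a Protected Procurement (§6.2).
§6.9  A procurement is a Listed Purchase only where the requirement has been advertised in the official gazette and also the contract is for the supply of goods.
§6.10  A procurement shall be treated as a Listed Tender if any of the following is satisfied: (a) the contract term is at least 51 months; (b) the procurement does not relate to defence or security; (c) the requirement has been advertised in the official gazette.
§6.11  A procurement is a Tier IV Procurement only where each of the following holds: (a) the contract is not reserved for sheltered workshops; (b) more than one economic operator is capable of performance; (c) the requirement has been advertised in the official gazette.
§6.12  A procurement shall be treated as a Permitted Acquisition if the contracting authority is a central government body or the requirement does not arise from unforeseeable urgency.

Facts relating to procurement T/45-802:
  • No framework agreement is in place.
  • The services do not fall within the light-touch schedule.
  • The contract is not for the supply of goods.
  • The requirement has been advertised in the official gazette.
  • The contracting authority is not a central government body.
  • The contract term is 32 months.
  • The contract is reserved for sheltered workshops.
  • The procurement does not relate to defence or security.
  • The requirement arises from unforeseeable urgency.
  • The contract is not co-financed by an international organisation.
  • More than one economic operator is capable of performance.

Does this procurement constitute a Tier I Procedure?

§6.10 — Listed Tender: [contract term: 32 months ≥ 51 months? no] OR [the procurement does not relate to defence or security? yes] OR [the requirement has been advertised in the official gazette? yes] → satisfied.
§6.12 — Permitted Acquisition: [the contracting authority is a central government body? no] OR [the requirement does not arise from unforeseeable urgency? no] → not satisfied.
§6.11 — Tier IV Procurement: [the contract is not reserved for sheltered workshops? no] AND [more than one economic operator is capable of performance? yes] AND [the requirement has been advertised in the official gazette? yes] → not satisfied.
§6.3 — Tier I Procedure: [Listed Tender (§6.10)? yes] OR [Permitted Acquisition (§6.12)? no] OR [not a Tier IV Procurement (§6.11)? yes] → satisfied.

Yes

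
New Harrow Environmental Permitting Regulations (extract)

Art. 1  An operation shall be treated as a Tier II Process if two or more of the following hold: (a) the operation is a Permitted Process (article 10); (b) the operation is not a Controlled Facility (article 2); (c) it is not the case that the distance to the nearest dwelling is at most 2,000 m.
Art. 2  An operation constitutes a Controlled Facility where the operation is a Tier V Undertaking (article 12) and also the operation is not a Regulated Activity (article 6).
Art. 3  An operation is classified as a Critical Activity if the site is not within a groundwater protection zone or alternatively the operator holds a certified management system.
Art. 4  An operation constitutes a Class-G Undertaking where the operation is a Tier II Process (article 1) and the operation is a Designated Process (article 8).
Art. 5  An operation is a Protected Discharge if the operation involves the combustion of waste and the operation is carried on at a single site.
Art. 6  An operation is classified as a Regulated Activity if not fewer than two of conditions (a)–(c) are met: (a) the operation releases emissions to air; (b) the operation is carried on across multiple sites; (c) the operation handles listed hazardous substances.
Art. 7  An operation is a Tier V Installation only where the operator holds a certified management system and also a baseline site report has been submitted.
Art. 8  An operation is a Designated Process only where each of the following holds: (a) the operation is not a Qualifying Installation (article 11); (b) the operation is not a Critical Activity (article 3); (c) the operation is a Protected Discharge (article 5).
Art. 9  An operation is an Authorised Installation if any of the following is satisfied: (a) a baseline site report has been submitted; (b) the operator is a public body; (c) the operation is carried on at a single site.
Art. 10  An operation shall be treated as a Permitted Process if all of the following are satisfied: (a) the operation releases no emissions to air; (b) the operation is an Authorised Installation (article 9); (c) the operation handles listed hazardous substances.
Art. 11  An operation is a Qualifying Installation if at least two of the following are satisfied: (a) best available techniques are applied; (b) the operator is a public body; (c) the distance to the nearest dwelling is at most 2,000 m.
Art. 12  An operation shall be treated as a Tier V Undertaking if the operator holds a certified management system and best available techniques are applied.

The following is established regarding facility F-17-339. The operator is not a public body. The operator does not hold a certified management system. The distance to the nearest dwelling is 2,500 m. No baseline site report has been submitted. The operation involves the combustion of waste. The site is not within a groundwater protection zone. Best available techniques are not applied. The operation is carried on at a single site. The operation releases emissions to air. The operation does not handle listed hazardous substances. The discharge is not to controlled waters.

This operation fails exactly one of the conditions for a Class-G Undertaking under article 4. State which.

Designated Process

article 9 — Authorised Installation: [a baseline site report has been submitted? no] OR [the operator is a public body? no] OR [the operation is carried on at a single site? yes] → satisfied.
article 10 — Permitted Process: [the operation releases no emissions to air? no] AND [Authorised Installation (article 9)? yes] AND [the operation handles listed hazardous substances? no] → not satisfied.
article 12 — Tier V Undertaking: [the operator holds a certified management system? no] AND [best available techniques are applied? no] → not satisfied.
article 6 — Regulated Activity: the operation releases emissions to air? yes; the operation is carried on across multiple sites? no; the operation handles listed hazardous substances? no — 1 of 3 hold (need ≥2) → not satisfied.
article 2 — Controlled Facility: [Tier V Undertaking (article 12)? no] AND [not a Regulated Activity (article 6)? yes] → not satisfied.
article 1 — Tier II Process: Permitted Process (article 10)? no; not a Controlled Facility (article 2)? yes; distance to the nearest dwelling: 2,500 m ≤ 2,000 m? no, so negated condition yes — 2 of 3 hold (need ≥2) → satisfied.
article 11 — Qualifying Installation: best available techniques are applied? no; the operator is a public body? no; distance to the nearest dwelling: 2,500 m ≤ 2,000 m? no — 0 of 3 hold (need ≥2) → not satisfied.
article 3 — Critical Activity: [the site is not within a groundwater protection zone? yes] OR [the operator holds a certified management system? no] → satisfied.
article 5 — Protected Discharge: [the operation involves the combustion of waste? yes] AND [the operation is carried on at a single site? yes] → satisfied.
article 8 — Designated Process: [not a Qualifying Installation (article 11)? yes] AND [not a Critical Activity (article 3)? no] AND [Protected Discharge (article 5)? yes] → not satisfied.
article 4 — Class-G Undertaking: [Tier II Process (article 1)? yes] AND [Designated Process (article 8)? no] → not satisfied.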